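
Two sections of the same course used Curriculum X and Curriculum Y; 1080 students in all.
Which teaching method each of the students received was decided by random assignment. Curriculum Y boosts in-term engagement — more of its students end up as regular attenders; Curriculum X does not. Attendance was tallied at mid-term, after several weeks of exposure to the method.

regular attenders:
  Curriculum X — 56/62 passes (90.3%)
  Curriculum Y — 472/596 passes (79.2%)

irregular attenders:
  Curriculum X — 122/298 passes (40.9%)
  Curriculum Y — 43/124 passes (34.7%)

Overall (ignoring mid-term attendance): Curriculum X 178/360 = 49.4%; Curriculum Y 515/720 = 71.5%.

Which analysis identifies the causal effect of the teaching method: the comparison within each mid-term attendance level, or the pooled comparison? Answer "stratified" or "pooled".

pooled

The stratified and pooled comparisons disagree (Curriculum X wins within each mid-term attendance; Curriculum Y wins overall), so the answer turns on the causal role of mid-term attendance.
The distribution of mid-term attendance is itself part of what the teaching method does — it is an intermediate outcome. Holding it fixed would remove that part of the effect; the total effect is the pooled difference.
Pooled: Curriculum X 49.4% vs Curriculum Y 71.5%; Curriculum Y is higher overall.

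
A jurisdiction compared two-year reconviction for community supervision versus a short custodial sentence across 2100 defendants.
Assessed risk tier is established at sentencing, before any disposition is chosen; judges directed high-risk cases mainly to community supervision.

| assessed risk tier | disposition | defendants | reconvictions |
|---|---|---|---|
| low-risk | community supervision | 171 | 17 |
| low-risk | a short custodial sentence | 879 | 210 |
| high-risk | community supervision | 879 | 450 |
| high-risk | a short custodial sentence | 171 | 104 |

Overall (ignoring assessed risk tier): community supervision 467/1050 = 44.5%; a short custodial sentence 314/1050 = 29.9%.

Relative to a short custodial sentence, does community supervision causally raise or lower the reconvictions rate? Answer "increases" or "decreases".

decreases

The assessed risk tier-specific comparison favours community supervision throughout, but the pooled figures favour a short custodial sentence. The question is whether to condition on assessed risk tier.
Assessed risk tier differs across dispositions for reasons unrelated to any effect of the disposition itself, and it separately predicts the outcome — a classic confounder. We must compare within assessed risk tier levels.
Within each level — low-risk: 9.9% vs 23.9%; high-risk: 51.2% vs 60.8% — community supervision is lower every time.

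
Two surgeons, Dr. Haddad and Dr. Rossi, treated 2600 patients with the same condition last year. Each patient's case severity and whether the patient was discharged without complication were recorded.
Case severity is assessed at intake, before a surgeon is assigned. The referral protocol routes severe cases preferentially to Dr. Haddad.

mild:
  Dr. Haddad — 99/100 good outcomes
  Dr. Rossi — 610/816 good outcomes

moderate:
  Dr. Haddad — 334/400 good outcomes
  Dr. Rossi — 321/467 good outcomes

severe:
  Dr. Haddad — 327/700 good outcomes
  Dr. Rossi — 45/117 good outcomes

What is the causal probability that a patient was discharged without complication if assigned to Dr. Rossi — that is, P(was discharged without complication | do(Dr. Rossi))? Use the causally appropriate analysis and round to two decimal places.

0.61

Case severity differs across surgeons for reasons unrelated to any effect of the surgeon itself, and it separately predicts the outcome — a classic confounder. We must compare within case severity levels.
Standardising Dr. Rossi to the population case severity mix: 0.352·610/816 + 0.333·321/467 + 0.314·45/117 = 0.613.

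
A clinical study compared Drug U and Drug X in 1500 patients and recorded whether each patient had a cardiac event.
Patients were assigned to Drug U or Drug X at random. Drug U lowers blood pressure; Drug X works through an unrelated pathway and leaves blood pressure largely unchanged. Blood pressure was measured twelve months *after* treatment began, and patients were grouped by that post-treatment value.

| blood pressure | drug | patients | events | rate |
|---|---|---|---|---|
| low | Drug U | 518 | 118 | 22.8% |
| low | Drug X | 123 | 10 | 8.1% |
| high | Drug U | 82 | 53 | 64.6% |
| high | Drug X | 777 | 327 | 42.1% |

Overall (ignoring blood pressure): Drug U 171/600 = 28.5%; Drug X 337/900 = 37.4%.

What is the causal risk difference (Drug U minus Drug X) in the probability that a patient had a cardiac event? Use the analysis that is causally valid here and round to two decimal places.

The blood pressure-specific comparison favours Drug X throughout, but the pooled figures favour Drug U. The question is whether to condition on blood pressure.
Stratifying would compare drugs among patients the drugs themselves sorted into blood pressure groups — a form of selection on an intermediate. The unconditioned pooled rates give the total causal effect.
The causal difference is the pooled difference: 0.285 − 0.374 = -0.089.

-0.09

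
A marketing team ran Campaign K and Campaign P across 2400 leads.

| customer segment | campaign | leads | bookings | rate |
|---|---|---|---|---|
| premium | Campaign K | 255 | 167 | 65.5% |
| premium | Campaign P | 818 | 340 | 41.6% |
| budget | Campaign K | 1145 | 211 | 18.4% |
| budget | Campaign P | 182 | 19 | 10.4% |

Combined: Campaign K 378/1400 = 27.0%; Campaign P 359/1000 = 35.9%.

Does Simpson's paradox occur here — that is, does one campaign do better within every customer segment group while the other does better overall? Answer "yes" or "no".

yes

Within each customer segment level (premium 65.5% vs 41.6%; budget 18.4% vs 10.4%), Campaign K has the higher rate every time. Pooled: 27.0% vs 35.9% — Campaign P has the higher rate overall. The two comparisons disagree.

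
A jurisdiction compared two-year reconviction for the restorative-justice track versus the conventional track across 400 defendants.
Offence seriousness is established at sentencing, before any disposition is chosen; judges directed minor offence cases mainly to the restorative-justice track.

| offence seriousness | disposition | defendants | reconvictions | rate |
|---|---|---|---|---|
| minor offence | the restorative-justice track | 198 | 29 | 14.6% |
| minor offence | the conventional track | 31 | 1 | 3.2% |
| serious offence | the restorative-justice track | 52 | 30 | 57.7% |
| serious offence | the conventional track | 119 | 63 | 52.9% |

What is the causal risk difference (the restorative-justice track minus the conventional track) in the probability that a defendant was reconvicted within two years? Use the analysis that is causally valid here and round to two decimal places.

The offence seriousness-specific comparison favours the conventional track throughout, but the pooled figures favour the restorative-justice track. The question is whether to condition on offence seriousness.
Offence seriousness satisfies the back-door criterion: it is not a descendant of the disposition, and it blocks the spurious path from disposition to outcome. Adjusting for it (i.e., using the within-offence seriousness rates) gives the causal effect.
Adjusting over the population distribution of offence seriousness: 0.573·(0.146−0.032) + 0.427·(0.577−0.529) = +0.086.

+0.09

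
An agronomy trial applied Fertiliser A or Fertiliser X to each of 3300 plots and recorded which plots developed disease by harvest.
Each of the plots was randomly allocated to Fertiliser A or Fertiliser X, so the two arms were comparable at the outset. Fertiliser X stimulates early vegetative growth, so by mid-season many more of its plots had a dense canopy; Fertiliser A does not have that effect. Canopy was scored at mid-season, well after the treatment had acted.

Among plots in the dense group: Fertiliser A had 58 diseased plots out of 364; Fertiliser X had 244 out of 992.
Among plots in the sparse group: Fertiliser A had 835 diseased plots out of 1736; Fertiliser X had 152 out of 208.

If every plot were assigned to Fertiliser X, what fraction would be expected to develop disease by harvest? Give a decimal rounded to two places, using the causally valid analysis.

0.33

The distribution of mid-season canopy is itself part of what the fertiliser does — it is an intermediate outcome. Holding it fixed would remove that part of the effect; the total effect is the pooled difference.
So P(outcome | do(Fertiliser X)) is just the pooled rate for Fertiliser X: 396/1200 = 0.330.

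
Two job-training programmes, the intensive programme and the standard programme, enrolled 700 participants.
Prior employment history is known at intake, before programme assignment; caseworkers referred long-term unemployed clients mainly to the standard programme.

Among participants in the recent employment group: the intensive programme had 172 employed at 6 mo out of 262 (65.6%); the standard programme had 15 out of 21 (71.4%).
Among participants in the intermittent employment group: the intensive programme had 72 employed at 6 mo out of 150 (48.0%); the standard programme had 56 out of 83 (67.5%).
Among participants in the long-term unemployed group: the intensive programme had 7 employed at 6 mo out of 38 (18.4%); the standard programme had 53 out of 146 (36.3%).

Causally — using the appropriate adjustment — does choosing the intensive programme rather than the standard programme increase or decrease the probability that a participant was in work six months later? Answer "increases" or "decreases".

the standard programme is higher inside every prior employment history stratum but the intensive programme is higher in aggregate. Whether to stratify depends on how prior employment history relates to the programme.
Here prior employment history is a common cause — it drives both which programme a case falls under and the outcome. The crude comparison mixes populations; the stratum-specific rates are the causally relevant ones.
Within each level — recent employment: 65.6% vs 71.4%; intermittent employment: 48.0% vs 67.5%; long-term unemployed: 18.4% vs 36.3% — the standard programme is higher every time.

decreases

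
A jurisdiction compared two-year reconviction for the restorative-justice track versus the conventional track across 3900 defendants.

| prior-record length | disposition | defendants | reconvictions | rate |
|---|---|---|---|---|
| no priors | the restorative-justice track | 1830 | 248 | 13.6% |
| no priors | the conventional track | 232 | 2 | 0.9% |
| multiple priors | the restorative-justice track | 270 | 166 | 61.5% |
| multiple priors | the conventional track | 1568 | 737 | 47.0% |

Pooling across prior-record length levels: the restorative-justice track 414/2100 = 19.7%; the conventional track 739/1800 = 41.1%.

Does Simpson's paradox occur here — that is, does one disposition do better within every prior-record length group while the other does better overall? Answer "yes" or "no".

Within each prior-record length level (no priors 13.6% vs 0.9%; multiple priors 61.5% vs 47.0%), the conventional track has the lower rate every time. Pooled: 19.7% vs 41.1% — the restorative-justice track has the lower rate overall. The two comparisons disagree.

yes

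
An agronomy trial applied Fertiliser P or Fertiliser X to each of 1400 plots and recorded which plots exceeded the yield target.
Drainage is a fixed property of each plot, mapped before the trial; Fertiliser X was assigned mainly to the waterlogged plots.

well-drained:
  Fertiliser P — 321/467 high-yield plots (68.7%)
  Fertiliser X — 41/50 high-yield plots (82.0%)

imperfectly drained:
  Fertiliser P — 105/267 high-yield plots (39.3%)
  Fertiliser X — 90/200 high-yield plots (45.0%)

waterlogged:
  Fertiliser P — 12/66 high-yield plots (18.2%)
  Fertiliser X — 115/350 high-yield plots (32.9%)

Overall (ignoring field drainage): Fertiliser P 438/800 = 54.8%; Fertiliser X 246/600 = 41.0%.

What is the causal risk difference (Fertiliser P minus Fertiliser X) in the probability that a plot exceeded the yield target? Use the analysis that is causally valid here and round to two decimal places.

The field drainage-specific comparison favours Fertiliser X throughout, but the pooled figures favour Fertiliser P. The question is whether to condition on field drainage.
Field drainage differs across fertilisers for reasons unrelated to any effect of the fertiliser itself, and it separately predicts the outcome — a classic confounder. We must compare within field drainage levels.
Adjusting over the population distribution of field drainage: 0.369·(0.687−0.820) + 0.334·(0.393−0.450) + 0.297·(0.182−0.329) = -0.112.

-0.11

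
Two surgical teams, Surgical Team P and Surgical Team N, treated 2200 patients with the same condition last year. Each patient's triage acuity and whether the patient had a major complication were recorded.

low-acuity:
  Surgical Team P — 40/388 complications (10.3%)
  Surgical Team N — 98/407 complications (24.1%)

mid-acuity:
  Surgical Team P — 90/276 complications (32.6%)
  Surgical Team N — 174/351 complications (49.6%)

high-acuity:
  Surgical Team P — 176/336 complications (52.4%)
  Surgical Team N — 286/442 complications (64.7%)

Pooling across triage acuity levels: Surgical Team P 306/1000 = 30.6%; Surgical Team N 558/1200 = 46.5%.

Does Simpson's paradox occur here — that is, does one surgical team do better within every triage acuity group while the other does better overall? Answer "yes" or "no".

Within each triage acuity level (low-acuity 10.3% vs 24.1%; mid-acuity 32.6% vs 49.6%; high-acuity 52.4% vs 64.7%), Surgical Team P has the lower rate every time. Pooled: 30.6% vs 46.5% — Surgical Team P has the lower rate overall. They agree.

no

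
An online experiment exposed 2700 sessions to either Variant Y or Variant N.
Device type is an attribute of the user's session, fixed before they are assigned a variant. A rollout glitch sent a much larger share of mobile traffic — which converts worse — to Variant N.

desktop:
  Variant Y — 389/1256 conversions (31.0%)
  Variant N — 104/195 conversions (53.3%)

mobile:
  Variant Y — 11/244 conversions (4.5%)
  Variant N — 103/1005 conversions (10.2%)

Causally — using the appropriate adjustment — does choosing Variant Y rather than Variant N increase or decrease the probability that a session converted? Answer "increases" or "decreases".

The stratified and pooled comparisons disagree (Variant N wins within each device type; Variant Y wins overall), so the answer turns on the causal role of device type.
Device type is set before the variant has any effect — it is not caused by the variant — and it independently drives the outcome. That makes it a confounder, so the causal comparison is within device type levels.
Within each level — desktop: 31.0% vs 53.3%; mobile: 4.5% vs 10.2% — Variant N is higher every time.

decreases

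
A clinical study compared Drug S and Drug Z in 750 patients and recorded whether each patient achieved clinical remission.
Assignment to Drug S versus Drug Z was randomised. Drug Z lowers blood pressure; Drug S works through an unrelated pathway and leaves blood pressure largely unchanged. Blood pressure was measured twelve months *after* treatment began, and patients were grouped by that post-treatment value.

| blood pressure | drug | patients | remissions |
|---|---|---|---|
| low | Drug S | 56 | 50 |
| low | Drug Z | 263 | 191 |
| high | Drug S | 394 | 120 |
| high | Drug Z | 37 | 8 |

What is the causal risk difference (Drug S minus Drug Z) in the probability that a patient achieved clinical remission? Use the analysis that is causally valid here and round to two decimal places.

-0.29

The blood pressure-specific comparison favours Drug S throughout, but the pooled figures favour Drug Z. The question is whether to condition on blood pressure.
Stratifying would compare drugs among patients the drugs themselves sorted into blood pressure groups — a form of selection on an intermediate. The unconditioned pooled rates give the total causal effect.
The causal difference is the pooled difference: 0.378 − 0.663 = -0.286.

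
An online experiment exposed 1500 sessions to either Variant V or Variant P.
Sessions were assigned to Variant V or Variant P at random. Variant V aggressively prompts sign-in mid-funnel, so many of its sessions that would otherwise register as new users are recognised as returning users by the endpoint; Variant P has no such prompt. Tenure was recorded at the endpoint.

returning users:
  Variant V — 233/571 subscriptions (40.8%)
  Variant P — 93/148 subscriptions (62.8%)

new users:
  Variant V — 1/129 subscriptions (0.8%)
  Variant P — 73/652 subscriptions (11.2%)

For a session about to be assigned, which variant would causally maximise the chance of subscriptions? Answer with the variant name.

Variant P is higher inside every user tenure stratum but Variant V is higher in aggregate. Whether to stratify depends on how user tenure relates to the variant.
User tenure is recorded after the variant and is itself shifted by it — it sits on the causal path from variant to outcome. Conditioning on a mediator would strip out part of the effect we want; the pooled comparison gives the total causal effect.
Pooled: Variant V 33.4% vs Variant P 20.8%; Variant V is higher overall.

Variant V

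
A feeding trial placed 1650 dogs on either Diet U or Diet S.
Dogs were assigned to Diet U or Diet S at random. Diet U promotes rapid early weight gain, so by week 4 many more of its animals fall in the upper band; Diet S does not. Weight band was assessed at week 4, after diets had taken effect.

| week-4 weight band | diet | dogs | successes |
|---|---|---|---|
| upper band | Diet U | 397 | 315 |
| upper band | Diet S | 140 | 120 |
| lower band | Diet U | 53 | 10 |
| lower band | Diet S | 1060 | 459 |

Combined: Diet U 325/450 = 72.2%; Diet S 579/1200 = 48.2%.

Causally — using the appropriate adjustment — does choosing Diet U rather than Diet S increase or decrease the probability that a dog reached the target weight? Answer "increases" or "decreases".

The stratified and pooled comparisons disagree (Diet S wins within each week-4 weight band; Diet U wins overall), so the answer turns on the causal role of week-4 weight band.
Stratifying would compare diets among dogs the diets themselves sorted into week-4 weight band groups — a form of selection on an intermediate. The unconditioned pooled rates give the total causal effect.
Pooled: Diet U 72.2% vs Diet S 48.2%; Diet U is higher overall.

increases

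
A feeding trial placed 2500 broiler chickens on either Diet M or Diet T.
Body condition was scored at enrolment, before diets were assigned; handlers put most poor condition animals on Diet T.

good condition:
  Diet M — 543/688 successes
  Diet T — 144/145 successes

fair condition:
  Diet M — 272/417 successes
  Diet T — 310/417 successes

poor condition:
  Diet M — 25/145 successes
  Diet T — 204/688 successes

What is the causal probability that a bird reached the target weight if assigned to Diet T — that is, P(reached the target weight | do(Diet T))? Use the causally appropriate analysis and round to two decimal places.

0.68

Diet T is higher inside every starting body condition stratum but Diet M is higher in aggregate. Whether to stratify depends on how starting body condition relates to the diet.
Starting body condition is set before the diet has any effect — it is not caused by the diet — and it independently drives the outcome. That makes it a confounder, so the causal comparison is within starting body condition levels.
Standardising Diet T to the population starting body condition mix: 0.333·144/145 + 0.334·310/417 + 0.333·204/688 = 0.678.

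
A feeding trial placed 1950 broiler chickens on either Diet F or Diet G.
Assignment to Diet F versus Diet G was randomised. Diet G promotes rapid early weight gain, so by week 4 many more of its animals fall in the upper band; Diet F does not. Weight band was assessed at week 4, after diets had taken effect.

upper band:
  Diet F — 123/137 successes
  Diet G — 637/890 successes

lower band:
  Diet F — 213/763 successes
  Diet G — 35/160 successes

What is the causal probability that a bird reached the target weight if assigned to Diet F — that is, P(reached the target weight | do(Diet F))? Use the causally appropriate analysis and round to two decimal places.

0.37

Within every week-4 weight band level Diet F has the higher rate, yet pooled Diet G does — Simpson's reversal.
Because the diet influences week-4 weight band, week-4 weight band is a post-treatment mediator, not a confounder. Stratifying on it would bias the estimate; the causal effect is the crude pooled difference.
So P(outcome | do(Diet F)) is just the pooled rate for Diet F: 336/900 = 0.373.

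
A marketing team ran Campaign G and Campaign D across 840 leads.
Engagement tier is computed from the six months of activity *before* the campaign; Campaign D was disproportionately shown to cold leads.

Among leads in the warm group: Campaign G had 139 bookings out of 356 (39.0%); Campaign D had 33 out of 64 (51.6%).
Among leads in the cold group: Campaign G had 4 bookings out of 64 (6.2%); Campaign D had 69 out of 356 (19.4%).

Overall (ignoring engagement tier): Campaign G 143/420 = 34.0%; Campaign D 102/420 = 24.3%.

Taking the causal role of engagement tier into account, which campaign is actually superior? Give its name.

Campaign D

The engagement tier-specific comparison favours Campaign D throughout, but the pooled figures favour Campaign G. The question is whether to condition on engagement tier.
Engagement tier is set before the campaign has any effect — it is not caused by the campaign — and it independently drives the outcome. That makes it a confounder, so the causal comparison is within engagement tier levels.
Within each level — warm: 39.0% vs 51.6%; cold: 6.2% vs 19.4% — Campaign D is higher every time.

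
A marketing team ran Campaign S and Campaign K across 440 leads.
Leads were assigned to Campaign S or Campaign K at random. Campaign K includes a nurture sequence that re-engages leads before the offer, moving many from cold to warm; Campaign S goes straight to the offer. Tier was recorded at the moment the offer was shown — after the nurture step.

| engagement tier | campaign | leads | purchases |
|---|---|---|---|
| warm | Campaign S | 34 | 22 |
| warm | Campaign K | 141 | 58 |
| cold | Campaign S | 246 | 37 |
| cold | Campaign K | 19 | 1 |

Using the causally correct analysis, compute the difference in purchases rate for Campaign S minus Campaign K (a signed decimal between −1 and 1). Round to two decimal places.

Engagement tier is recorded after the campaign and is itself shifted by it — it sits on the causal path from campaign to outcome. Conditioning on a mediator would strip out part of the effect we want; the pooled comparison gives the total causal effect.
The causal difference is the pooled difference: 0.211 − 0.369 = -0.158.

-0.16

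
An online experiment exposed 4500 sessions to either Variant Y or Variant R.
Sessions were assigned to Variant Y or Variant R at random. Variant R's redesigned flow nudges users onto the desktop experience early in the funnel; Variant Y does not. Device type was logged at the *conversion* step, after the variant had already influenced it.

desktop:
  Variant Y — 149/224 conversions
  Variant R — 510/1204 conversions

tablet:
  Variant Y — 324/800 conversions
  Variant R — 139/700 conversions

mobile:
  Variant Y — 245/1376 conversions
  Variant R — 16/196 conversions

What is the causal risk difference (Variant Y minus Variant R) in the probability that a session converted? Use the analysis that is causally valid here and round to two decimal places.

-0.02

The stratified and pooled comparisons disagree (Variant Y wins within each device type; Variant R wins overall), so the answer turns on the causal role of device type.
The distribution of device type is itself part of what the variant does — it is an intermediate outcome. Holding it fixed would remove that part of the effect; the total effect is the pooled difference.
The causal difference is the pooled difference: 0.299 − 0.317 = -0.018.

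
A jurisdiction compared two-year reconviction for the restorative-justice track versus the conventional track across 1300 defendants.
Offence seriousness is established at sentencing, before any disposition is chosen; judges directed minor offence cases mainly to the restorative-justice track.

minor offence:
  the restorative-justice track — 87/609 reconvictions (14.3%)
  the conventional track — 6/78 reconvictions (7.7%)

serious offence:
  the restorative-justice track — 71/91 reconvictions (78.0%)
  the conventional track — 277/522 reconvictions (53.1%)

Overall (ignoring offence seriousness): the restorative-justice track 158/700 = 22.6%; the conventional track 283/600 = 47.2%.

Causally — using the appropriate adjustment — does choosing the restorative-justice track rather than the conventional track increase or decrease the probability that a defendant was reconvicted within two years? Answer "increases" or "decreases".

The offence seriousness-specific comparison favours the conventional track throughout, but the pooled figures favour the restorative-justice track. The question is whether to condition on offence seriousness.
Here offence seriousness is a common cause — it drives both which disposition a case falls under and the outcome. The crude comparison mixes populations; the stratum-specific rates are the causally relevant ones.
Within each level — minor offence: 14.3% vs 7.7%; serious offence: 78.0% vs 53.1% — the conventional track is lower every time.

increases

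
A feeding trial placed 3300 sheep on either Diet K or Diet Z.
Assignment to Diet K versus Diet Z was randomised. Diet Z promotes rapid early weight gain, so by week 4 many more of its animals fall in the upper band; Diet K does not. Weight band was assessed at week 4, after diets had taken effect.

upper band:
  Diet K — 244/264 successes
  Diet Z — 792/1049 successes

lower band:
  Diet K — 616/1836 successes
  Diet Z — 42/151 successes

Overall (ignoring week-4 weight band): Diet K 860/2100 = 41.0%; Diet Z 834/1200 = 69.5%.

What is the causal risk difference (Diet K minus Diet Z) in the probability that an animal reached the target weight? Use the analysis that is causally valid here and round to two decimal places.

-0.29

Diet K is higher inside every week-4 weight band stratum but Diet Z is higher in aggregate. Whether to stratify depends on how week-4 weight band relates to the diet.
Week-4 weight band lies on the pathway diet → week-4 weight band → outcome, so adjusting for it blocks the indirect effect. For the total causal effect of diet, use the unadjusted pooled rates.
The causal difference is the pooled difference: 0.410 − 0.695 = -0.285.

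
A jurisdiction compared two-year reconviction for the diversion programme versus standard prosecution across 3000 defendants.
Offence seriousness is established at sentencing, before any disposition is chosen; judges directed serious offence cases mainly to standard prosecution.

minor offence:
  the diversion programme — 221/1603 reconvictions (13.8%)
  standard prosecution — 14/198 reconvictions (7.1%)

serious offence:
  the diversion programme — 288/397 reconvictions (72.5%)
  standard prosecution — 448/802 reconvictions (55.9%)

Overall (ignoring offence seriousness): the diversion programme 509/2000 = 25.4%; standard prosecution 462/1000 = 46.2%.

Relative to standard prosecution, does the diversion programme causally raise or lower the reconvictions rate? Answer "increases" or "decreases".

standard prosecution is lower inside every offence seriousness stratum but the diversion programme is lower in aggregate. Whether to stratify depends on how offence seriousness relates to the disposition.
Nothing the disposition does changes offence seriousness; the imbalance is an allocation artefact. With offence seriousness also predicting the outcome, the pooled figure is confounded, and the within-stratum comparison is the causal one.
Within each level — minor offence: 13.8% vs 7.1%; serious offence: 72.5% vs 55.9% — standard prosecution is lower every time.

increases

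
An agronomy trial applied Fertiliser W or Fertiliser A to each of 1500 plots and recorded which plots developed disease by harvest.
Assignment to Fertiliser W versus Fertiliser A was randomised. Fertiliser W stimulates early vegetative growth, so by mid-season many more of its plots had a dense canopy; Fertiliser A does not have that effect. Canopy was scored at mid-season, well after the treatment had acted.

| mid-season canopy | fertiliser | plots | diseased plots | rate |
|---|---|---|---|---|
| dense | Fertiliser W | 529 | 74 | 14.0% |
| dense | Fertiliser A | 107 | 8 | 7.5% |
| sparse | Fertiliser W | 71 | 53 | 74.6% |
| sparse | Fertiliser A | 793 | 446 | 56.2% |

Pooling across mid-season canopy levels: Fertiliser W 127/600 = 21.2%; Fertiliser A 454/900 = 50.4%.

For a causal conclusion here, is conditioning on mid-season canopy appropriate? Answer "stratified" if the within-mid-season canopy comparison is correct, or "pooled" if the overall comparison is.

The stratified and pooled comparisons disagree (Fertiliser A wins within each mid-season canopy; Fertiliser W wins overall), so the answer turns on the causal role of mid-season canopy.
Mid-season canopy lies on the pathway fertiliser → mid-season canopy → outcome, so adjusting for it blocks the indirect effect. For the total causal effect of fertiliser, use the unadjusted pooled rates.
Pooled: Fertiliser W 21.2% vs Fertiliser A 50.4%; Fertiliser W is lower overall.

pooled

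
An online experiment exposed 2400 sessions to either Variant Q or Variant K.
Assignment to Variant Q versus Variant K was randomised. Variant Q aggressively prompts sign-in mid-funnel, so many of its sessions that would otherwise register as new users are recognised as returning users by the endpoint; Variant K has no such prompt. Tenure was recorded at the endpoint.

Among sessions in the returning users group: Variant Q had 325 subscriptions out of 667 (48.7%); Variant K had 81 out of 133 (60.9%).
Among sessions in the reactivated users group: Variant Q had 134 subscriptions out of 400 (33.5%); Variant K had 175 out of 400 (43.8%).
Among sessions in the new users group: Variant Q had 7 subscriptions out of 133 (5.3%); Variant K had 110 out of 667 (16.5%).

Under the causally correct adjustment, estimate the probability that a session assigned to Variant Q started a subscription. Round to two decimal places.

The stratified and pooled comparisons disagree (Variant K wins within each user tenure; Variant Q wins overall), so the answer turns on the causal role of user tenure.
User tenure is downstream of the variant. One should not condition on a consequence of treatment, so the overall rates are the right comparison.
So P(outcome | do(Variant Q)) is just the pooled rate for Variant Q: 466/1200 = 0.388.

0.39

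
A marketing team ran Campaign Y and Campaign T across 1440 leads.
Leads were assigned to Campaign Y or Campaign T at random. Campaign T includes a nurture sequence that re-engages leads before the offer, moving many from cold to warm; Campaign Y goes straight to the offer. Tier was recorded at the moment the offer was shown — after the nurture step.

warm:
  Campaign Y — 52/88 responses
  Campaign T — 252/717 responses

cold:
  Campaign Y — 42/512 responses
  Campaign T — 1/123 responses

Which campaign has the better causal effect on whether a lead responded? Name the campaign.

Engagement tier is downstream of the campaign. One should not condition on a consequence of treatment, so the overall rates are the right comparison.
Pooled: Campaign Y 15.7% vs Campaign T 30.1%; Campaign T is higher overall.

Campaign T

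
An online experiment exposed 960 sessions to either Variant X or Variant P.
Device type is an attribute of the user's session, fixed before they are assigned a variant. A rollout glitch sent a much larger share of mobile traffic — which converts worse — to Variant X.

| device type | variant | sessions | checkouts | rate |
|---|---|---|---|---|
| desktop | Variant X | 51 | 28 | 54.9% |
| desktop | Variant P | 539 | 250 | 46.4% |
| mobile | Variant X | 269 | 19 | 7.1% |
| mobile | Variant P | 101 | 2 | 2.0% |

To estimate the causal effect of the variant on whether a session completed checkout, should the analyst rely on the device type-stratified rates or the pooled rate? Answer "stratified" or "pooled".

stratified

The stratified and pooled comparisons disagree (Variant X wins within each device type; Variant P wins overall), so the answer turns on the causal role of device type.
Here device type is a common cause — it drives both which variant a case falls under and the outcome. The crude comparison mixes populations; the stratum-specific rates are the causally relevant ones.
Within each level — desktop: 54.9% vs 46.4%; mobile: 7.1% vs 2.0% — Variant X is higher every time.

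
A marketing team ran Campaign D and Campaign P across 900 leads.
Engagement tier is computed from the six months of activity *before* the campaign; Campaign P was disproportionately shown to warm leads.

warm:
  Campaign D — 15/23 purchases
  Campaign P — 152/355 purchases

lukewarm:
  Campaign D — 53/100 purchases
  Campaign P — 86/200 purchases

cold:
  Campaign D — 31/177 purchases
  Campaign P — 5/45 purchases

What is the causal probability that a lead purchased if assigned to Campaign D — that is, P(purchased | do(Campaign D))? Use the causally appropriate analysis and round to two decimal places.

0.49

Here engagement tier is a common cause — it drives both which campaign a case falls under and the outcome. The crude comparison mixes populations; the stratum-specific rates are the causally relevant ones.
Standardising Campaign D to the population engagement tier mix: 0.420·15/23 + 0.333·53/100 + 0.247·31/177 = 0.494.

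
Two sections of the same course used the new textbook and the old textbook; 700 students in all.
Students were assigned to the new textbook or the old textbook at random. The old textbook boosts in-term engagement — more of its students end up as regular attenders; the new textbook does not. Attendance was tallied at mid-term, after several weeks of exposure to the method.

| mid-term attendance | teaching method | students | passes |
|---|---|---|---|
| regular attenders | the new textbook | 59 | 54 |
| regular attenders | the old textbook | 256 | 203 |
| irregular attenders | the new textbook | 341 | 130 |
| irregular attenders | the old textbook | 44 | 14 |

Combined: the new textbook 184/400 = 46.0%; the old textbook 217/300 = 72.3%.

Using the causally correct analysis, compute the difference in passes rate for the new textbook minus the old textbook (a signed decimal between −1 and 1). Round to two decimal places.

-0.26

The stratified and pooled comparisons disagree (the new textbook wins within each mid-term attendance; the old textbook wins overall), so the answer turns on the causal role of mid-term attendance.
Mid-term attendance here is a post-treatment variable shaped by the teaching method; conditioning on it would introduce bias rather than remove it. The overall comparison is the causal one.
The causal difference is the pooled difference: 0.460 − 0.723 = -0.263.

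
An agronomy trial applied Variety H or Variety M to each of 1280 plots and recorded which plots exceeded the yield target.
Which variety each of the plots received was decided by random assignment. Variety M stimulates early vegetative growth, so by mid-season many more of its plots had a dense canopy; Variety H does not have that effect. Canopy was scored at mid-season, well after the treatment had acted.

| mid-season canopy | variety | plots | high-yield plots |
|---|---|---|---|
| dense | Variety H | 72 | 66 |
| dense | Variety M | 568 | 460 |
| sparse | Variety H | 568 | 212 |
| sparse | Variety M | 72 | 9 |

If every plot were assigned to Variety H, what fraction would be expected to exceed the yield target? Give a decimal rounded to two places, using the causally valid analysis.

Within every mid-season canopy level Variety H has the higher rate, yet pooled Variety M does — Simpson's reversal.
Mid-season canopy is downstream of the variety. One should not condition on a consequence of treatment, so the overall rates are the right comparison.
So P(outcome | do(Variety H)) is just the pooled rate for Variety H: 278/640 = 0.434.

0.43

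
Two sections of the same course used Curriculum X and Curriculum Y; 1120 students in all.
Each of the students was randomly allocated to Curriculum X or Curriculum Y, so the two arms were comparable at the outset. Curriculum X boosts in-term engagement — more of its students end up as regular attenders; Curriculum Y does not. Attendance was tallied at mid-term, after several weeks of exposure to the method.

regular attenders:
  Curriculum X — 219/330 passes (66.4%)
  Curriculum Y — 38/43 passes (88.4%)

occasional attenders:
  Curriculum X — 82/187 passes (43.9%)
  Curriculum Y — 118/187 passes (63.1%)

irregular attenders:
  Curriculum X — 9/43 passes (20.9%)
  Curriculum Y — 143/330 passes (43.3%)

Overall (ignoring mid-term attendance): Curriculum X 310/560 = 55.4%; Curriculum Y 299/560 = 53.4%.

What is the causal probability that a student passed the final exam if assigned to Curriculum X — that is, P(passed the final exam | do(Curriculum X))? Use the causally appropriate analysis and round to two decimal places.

0.55

Mid-term attendance here is a post-treatment variable shaped by the teaching method; conditioning on it would introduce bias rather than remove it. The overall comparison is the causal one.
So P(outcome | do(Curriculum X)) is just the pooled rate for Curriculum X: 310/560 = 0.554.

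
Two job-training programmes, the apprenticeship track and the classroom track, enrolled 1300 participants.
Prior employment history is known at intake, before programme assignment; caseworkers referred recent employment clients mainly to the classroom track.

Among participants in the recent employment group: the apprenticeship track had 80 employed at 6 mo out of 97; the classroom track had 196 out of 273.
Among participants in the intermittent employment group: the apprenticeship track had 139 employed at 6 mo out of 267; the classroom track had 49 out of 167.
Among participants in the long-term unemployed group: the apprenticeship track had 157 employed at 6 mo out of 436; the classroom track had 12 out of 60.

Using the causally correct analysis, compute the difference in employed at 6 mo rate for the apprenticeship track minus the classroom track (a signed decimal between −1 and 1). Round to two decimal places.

Prior employment history differs across programmes for reasons unrelated to any effect of the programme itself, and it separately predicts the outcome — a classic confounder. We must compare within prior employment history levels.
Adjusting over the population distribution of prior employment history: 0.285·(0.825−0.718) + 0.334·(0.521−0.293) + 0.382·(0.360−0.200) = +0.167.

+0.17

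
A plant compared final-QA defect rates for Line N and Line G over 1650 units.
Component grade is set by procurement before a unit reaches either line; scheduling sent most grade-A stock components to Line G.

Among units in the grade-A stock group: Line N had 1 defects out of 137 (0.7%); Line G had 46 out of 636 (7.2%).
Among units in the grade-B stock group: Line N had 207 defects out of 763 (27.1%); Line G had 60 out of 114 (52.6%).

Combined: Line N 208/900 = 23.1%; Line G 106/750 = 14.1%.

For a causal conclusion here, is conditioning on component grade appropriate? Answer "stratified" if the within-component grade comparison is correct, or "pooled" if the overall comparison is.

stratified

The component grade-specific comparison favours Line N throughout, but the pooled figures favour Line G. The question is whether to condition on component grade.
Component grade differs across lines for reasons unrelated to any effect of the line itself, and it separately predicts the outcome — a classic confounder. We must compare within component grade levels.
Within each level — grade-A stock: 0.7% vs 7.2%; grade-B stock: 27.1% vs 52.6% — Line N is lower every time.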